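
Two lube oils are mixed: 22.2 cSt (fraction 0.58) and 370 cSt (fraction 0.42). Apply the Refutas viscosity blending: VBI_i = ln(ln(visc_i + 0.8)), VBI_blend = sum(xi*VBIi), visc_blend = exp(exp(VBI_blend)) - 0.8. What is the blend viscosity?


Refutas method: VBN_i = 14.534*ln(ln(visc_i + 0.8)) + 10.975, blended linearly by mass fraction; since VBN is linear in VBI_i = ln(ln(visc_i + 0.8)) and the fractions sum to 1, blend VBI directly: visc = exp(exp(VBI_blend)) - 0.8
VBI_1 = ln(ln(22.2 + 0.8)) = 1.14279
VBI_2 = ln(ln(370 + 0.8)) = 1.7776
VBI_blend = 0.58 * 1.14279 + 0.42 * 1.7776 = 1.40941
visc_blend = exp(exp(1.40941)) - 0.8 = 59.15

59.15 cSt


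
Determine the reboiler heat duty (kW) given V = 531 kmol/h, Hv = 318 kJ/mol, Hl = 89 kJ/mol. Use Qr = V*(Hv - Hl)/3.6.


Qr = 531 * (318 - 89) / 3.6 = 531 * 229 / 3.6 = 33780

33780 kW


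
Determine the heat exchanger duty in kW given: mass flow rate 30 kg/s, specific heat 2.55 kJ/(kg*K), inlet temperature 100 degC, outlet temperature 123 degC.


Q = m_dot * cp * delta_T
delta_T = 123 - 100 = 23 K
Q = 30 * 2.55 * 23
= 76.5 * 23
= 1759.5 kW

1759.5 kW


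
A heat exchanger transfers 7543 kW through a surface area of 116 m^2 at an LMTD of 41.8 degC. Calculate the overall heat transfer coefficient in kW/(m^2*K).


From Q = U*A*LMTD, U = Q / (A * LMTD)
U = 7543 / (116 * 41.8) = 7543 / 4848.8 = 1.556

1.556 kW/(m^2*K)


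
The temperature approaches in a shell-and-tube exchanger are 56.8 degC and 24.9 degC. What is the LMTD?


LMTD = (dT1 - dT2) / ln(dT1/dT2)
= (56.8 - 24.9) / ln(56.8 / 24.9) = 31.9 / 0.824669 = 38.68

38.68 degC


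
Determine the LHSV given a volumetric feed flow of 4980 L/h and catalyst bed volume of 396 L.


LHSV = volumetric feed rate / catalyst volume
= 4980 L/h / 396 L
= 12.58 h^-1

12.58 h^-1


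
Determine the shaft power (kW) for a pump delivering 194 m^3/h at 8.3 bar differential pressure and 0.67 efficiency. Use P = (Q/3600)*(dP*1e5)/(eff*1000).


Q = 194 / 3600 = 0.0538889 m^3/s
P = 0.0538889 * (8.3 * 1e5) / 0.67 / 1000 = 66.76

66.76 kW


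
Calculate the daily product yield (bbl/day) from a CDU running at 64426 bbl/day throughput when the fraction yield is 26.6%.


Crude throughput = 64426 bbl/day
Fraction yield = 26.6%
yield = throughput * fraction / 100
yield = 64426 * 26.6 / 100 = 17137.316

17137.316 bbl/day


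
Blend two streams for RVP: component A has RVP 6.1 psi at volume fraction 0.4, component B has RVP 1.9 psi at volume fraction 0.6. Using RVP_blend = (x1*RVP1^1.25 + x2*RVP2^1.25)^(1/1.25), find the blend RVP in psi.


Chevron index: RVP_blend = (sum xi*RVPi^1.25)^(1/1.25)
RVP^1.25 terms: 0.4 * 6.1^1.25 + 0.6 * 1.9^1.25 = 5.17304
RVP_blend = 5.17304^(1/1.25) = 3.724

3.724 psi


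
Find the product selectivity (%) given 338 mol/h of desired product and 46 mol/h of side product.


Selectivity = desired / (desired + undesired) * 100
Total products = 338 + 46 = 384 mol/h
S = 338 / 384 * 100
= 0.8802 * 100
= 88.02 %

88.02 %


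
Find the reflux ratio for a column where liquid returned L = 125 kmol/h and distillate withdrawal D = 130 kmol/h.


Reflux ratio definition: R = L / D (liquid returned / distillate withdrawn)
L = 125 kmol/h, D = 130 kmol/h
R = 125 / 130 = 0.9615

0.9615


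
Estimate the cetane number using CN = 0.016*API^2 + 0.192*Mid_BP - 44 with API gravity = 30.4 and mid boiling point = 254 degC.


CN = 0.016 * 30.4^2 + 0.192 * 254 - 44
CN = 14.78656 + 48.768 - 44 = 19.55456

19.55456


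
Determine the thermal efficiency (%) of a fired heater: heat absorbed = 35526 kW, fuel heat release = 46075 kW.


Furnace efficiency = Q_absorbed / Q_fuel * 100
= 35526 / 46075 * 100 = 77.10

77.10 %


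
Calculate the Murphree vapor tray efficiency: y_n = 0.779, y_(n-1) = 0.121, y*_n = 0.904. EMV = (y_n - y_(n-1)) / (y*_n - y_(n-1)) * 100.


Murphree vapor efficiency: EMV = (y_n - y_(n-1)) / (y*_n - y_(n-1)) * 100
EMV = (0.779 - 0.121) / (0.904 - 0.121) * 100 = 0.658 / 0.783 * 100 = 84.04

84.04 %


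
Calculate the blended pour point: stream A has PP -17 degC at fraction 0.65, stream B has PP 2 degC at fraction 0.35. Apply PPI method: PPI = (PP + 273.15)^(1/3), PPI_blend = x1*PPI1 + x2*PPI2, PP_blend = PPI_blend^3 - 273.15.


PPI_1 = (-17 + 273.15)^(1/3) = 6.350844
PPI_2 = (2 + 273.15)^(1/3) = 6.504139
PPI_blend = 0.65 * 6.350844 + 0.35 * 6.504139 = 6.404497
PP_blend = 6.404497^3 - 273.15 = 262.697 - 273.15 = -10.45

-10.45 degC


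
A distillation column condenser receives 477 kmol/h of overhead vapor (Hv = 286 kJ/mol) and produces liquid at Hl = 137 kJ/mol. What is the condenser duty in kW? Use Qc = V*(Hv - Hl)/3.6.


Qc = 477 * (286 - 137) / 3.6 = 477 * 149 / 3.6 = 19740

19740 kW


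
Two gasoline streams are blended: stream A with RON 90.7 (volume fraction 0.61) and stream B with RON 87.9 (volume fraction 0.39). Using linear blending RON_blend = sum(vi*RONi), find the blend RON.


Linear blending: RON_blend = sum(vi * RONi)
Contribution 1: 0.61 * 90.7 = 55.327
Contribution 2: 0.39 * 87.9 = 34.281
RON_blend = 55.327 + 34.281 = 89.608

89.608


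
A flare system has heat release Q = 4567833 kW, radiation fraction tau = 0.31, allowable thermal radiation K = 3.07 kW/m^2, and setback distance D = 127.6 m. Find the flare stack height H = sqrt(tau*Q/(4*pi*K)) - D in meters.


tau*Q/(4*pi*K) = 0.31 * 4567833 / (4 * pi * 3.07) = 36704.9
sqrt(36704.9) = 191.585
H = 191.585 - 127.6 = 63.99

63.99 m


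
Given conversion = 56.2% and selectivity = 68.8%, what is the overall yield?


Overall yield = conversion (%) * selectivity (%) / 100
Conversion = 56.2%, Selectivity = 68.8%
Y = 56.2 * 68.8 / 100
= 38.6656 %

38.6656 %


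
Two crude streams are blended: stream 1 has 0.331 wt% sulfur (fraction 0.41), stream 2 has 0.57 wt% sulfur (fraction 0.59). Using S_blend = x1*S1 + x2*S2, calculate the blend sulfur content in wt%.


Linear sulfur blending: S_blend = x1*S1 + x2*S2
Contribution 1: 0.41 * 0.331 = 0.13571 wt%
Contribution 2: 0.59 * 0.57 = 0.3363 wt%
S_blend = 0.13571 + 0.3363 = 0.47201

0.47201 wt%


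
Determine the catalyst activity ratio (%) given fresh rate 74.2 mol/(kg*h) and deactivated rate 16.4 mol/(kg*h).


Activity (%) = (rate_used / rate_fresh) * 100
rate_used = 16.4, rate_fresh = 74.2
= (16.4 / 74.2) * 100
= 0.2210 * 100 = 22.10

22.10 %


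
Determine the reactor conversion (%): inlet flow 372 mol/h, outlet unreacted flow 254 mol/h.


X = (F_in - F_out) / F_in * 100
Moles reacted = 372 - 254 = 118
X = 118 / 372 * 100
= 0.3172 * 100
= 31.72 %

31.72 %


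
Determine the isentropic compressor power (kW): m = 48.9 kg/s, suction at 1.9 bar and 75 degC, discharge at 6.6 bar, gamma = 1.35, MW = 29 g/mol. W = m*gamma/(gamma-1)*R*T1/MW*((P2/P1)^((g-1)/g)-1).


Isentropic work: W = m*(gamma/(gamma-1))*(R*T1/MW)*((P2/P1)^((gamma-1)/gamma) - 1)
T1 = 75 + 273.15 = 348.15 K
Pressure ratio = 6.6 / 1.9 = 3.47368
Exponent = (1.35 - 1)/1.35 = 0.259259
(P2/P1)^exp - 1 = 3.47368^0.259259 - 1 = 0.381035
W = 48.9 * 1.35 / 0.35 * 8.314 * 348.15 / 29 * 0.381035 = 7173

7173 kW


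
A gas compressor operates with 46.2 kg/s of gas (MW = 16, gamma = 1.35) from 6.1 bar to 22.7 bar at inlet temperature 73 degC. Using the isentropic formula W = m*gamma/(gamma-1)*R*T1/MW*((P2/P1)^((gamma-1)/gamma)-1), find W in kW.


Isentropic work: W = m*(gamma/(gamma-1))*(R*T1/MW)*((P2/P1)^((gamma-1)/gamma) - 1)
T1 = 73 + 273.15 = 346.15 K
Pressure ratio = 22.7 / 6.1 = 3.72131
Exponent = (1.35 - 1)/1.35 = 0.259259
(P2/P1)^exp - 1 = 3.72131^0.259259 - 1 = 0.405912
W = 46.2 * 1.35 / 0.35 * 8.314 * 346.15 / 16 * 0.405912 = 13010

13010 kW


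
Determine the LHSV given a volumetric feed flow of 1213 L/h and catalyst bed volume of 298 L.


LHSV = volumetric feed rate / catalyst volume
= 1213 L/h / 298 L
= 4.070 h^-1

4.070 h^-1


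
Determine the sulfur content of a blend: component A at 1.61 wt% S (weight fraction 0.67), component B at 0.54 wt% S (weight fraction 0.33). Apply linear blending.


Linear sulfur blending: S_blend = x1*S1 + x2*S2
Contribution 1: 0.67 * 1.61 = 1.0787 wt%
Contribution 2: 0.33 * 0.54 = 0.1782 wt%
S_blend = 1.0787 + 0.1782 = 1.2569

1.2569 wt%


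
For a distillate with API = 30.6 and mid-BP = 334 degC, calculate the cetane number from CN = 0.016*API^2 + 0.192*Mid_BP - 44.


CN = 0.016 * 30.6^2 + 0.192 * 334 - 44
CN = 14.98176 + 64.128 - 44 = 35.10976

35.10976


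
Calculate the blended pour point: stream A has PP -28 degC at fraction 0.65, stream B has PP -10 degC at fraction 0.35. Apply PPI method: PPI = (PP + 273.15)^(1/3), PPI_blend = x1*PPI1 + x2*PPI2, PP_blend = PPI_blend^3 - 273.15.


PPI_1 = (-28 + 273.15)^(1/3) = 6.258601
PPI_2 = (-10 + 273.15)^(1/3) = 6.408176
PPI_blend = 0.65 * 6.258601 + 0.35 * 6.408176 = 6.310952
PP_blend = 6.310952^3 - 273.15 = 251.3533 - 273.15 = -21.8

-21.8 degC


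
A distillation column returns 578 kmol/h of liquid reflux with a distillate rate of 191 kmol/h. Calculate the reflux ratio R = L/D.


Reflux ratio definition: R = L / D (liquid returned / distillate withdrawn)
L = 578 kmol/h, D = 191 kmol/h
R = 578 / 191 = 3.026

3.026


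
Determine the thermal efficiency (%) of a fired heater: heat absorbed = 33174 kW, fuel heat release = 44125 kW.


Furnace efficiency = Q_absorbed / Q_fuel * 100
= 33174 / 44125 * 100 = 75.18

75.18 %


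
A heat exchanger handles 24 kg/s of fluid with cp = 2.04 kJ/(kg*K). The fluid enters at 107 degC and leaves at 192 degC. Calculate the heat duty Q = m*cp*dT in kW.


Q = m_dot * cp * delta_T
delta_T = 192 - 107 = 85 K
Q = 24 * 2.04 * 85
= 48.96 * 85
= 4161.6 kW

4161.6 kW


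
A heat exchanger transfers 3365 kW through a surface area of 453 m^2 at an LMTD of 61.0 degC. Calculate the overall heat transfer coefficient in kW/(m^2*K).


From Q = U*A*LMTD, U = Q / (A * LMTD)
U = 3365 / (453 * 61.0) = 3365 / 27633 = 0.1218

0.1218 kW/(m^2*K)


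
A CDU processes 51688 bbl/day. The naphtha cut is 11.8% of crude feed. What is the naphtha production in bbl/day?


Crude throughput = 51688 bbl/day
Fraction yield = 11.8%
yield = throughput * fraction / 100
yield = 51688 * 11.8 / 100 = 6099.184

6099.184 bbl/day


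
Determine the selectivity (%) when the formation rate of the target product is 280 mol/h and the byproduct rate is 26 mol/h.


Selectivity = desired / (desired + undesired) * 100
Total products = 280 + 26 = 306 mol/h
S = 280 / 306 * 100
= 0.9150 * 100
= 91.50 %

91.50 %


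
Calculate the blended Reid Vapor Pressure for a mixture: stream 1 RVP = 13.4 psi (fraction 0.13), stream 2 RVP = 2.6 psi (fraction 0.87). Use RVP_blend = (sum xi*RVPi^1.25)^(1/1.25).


Chevron index: RVP_blend = (sum xi*RVPi^1.25)^(1/1.25)
RVP^1.25 terms: 0.13 * 13.4^1.25 + 0.87 * 2.6^1.25 = 6.20526
RVP_blend = 6.20526^(1/1.25) = 4.307

4.307 psi


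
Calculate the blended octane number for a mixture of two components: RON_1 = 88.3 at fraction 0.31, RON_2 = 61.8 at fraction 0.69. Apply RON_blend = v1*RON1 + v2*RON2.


Linear blending: RON_blend = sum(vi * RONi)
Contribution 1: 0.31 * 88.3 = 27.373
Contribution 2: 0.69 * 61.8 = 42.642
RON_blend = 27.373 + 42.642 = 70.015

70.015


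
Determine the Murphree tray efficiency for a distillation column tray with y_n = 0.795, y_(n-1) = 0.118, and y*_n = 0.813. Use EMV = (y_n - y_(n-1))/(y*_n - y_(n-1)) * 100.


Murphree vapor efficiency: EMV = (y_n - y_(n-1)) / (y*_n - y_(n-1)) * 100
EMV = (0.795 - 0.118) / (0.813 - 0.118) * 100 = 0.677 / 0.695 * 100 = 97.41

97.41 %


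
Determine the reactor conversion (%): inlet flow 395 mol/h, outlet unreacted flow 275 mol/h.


X = (F_in - F_out) / F_in * 100
Moles reacted = 395 - 275 = 120
X = 120 / 395 * 100
= 0.3038 * 100
= 30.38 %

30.38 %


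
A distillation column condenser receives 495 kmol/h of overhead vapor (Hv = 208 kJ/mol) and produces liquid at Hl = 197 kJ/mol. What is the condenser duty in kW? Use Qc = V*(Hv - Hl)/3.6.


Qc = 495 * (208 - 197) / 3.6 = 495 * 11 / 3.6 = 1512

1512 kW


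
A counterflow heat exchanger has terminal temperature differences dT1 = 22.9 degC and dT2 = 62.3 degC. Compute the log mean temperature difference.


LMTD = (dT1 - dT2) / ln(dT1/dT2)
= (22.9 - 62.3) / ln(22.9 / 62.3) = -39.4 / -1.00082 = 39.37

39.37 degC


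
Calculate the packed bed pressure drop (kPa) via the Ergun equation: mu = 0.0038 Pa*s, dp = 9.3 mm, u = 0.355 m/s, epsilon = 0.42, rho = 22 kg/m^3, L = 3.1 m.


dp = 9.3 mm = 0.0093 m
Viscous term = 150*0.0038*0.355*(1-0.42)^2 / (0.0093^2*0.42^3) = 10623
Inertial term = 1.75*22*0.355^2*(1-0.42) / (0.0093*0.42^3) = 4084.27
dP/L = 10623 + 4084.27 = 14707.3 Pa/m
dP = 14707.3 * 3.1 / 1000 = 45.59 kPa

45.59 kPa


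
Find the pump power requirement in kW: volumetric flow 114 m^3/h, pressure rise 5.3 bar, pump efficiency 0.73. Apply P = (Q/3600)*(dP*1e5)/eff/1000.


Q = 114 / 3600 = 0.0316667 m^3/s
P = 0.0316667 * (5.3 * 1e5) / 0.73 / 1000 = 22.99

22.99 kW


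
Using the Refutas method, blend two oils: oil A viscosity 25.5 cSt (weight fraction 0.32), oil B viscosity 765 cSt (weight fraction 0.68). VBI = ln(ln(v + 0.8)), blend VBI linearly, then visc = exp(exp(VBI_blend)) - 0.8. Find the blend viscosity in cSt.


Refutas method: VBN_i = 14.534*ln(ln(visc_i + 0.8)) + 10.975, blended linearly by mass fraction; since VBN is linear in VBI_i = ln(ln(visc_i + 0.8)) and the fractions sum to 1, blend VBI directly: visc = exp(exp(VBI_blend)) - 0.8
VBI_1 = ln(ln(25.5 + 0.8)) = 1.18466
VBI_2 = ln(ln(765 + 0.8)) = 1.89325
VBI_blend = 0.32 * 1.18466 + 0.68 * 1.89325 = 1.6665
visc_blend = exp(exp(1.6665)) - 0.8 = 198.3

198.3 cSt


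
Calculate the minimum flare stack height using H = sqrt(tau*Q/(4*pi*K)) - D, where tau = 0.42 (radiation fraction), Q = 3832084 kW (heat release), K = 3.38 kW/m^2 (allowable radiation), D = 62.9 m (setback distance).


tau*Q/(4*pi*K) = 0.42 * 3832084 / (4 * pi * 3.38) = 37892.9
sqrt(37892.9) = 194.661
H = 194.661 - 62.9 = 131.8

131.8 m


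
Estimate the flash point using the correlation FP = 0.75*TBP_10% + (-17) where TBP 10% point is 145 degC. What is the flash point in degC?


FP = 0.75 * 145 + (-17) = 91.75

91.75 degC


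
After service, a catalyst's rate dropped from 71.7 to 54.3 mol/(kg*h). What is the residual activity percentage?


Activity (%) = (rate_used / rate_fresh) * 100
rate_used = 54.3, rate_fresh = 71.7
= (54.3 / 71.7) * 100
= 0.7573 * 100 = 75.73

75.73 %


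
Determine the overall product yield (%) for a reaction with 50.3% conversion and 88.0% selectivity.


Overall yield = conversion (%) * selectivity (%) / 100
Conversion = 50.3%, Selectivity = 88.0%
Y = 50.3 * 88.0 / 100
= 44.264 %

44.264 %


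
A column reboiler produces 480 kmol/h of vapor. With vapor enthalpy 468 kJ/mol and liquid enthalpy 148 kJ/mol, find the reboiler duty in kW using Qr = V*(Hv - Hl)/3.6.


Qr = 480 * (468 - 148) / 3.6 = 480 * 320 / 3.6 = 42670

42670 kW


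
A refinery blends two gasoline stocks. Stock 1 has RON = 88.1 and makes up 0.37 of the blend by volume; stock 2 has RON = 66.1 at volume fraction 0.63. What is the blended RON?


Linear blending: RON_blend = sum(vi * RONi)
Contribution 1: 0.37 * 88.1 = 32.597
Contribution 2: 0.63 * 66.1 = 41.643
RON_blend = 32.597 + 41.643 = 74.24

74.24


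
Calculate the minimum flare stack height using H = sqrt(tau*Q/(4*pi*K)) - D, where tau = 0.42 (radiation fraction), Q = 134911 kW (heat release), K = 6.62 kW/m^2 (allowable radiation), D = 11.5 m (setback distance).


tau*Q/(4*pi*K) = 0.42 * 134911 / (4 * pi * 6.62) = 681.128
sqrt(681.128) = 26.0984
H = 26.0984 - 11.5 = 14.60

14.60 m


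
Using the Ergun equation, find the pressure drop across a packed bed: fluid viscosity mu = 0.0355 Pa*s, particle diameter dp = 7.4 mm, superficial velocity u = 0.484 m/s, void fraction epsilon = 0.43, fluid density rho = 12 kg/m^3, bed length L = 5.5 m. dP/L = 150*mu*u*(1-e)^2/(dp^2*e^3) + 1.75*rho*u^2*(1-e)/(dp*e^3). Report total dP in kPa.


dp = 7.4 mm = 0.0074 m
Viscous term = 150*0.0355*0.484*(1-0.43)^2 / (0.0074^2*0.43^3) = 192329
Inertial term = 1.75*12*0.484^2*(1-0.43) / (0.0074*0.43^3) = 4765.93
dP/L = 192329 + 4765.93 = 197095 Pa/m
dP = 197095 * 5.5 / 1000 = 1084 kPa

1084 kPa


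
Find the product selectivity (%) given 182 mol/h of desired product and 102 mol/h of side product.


Selectivity = desired / (desired + undesired) * 100
Total products = 182 + 102 = 284 mol/h
S = 182 / 284 * 100
= 0.6408 * 100
= 64.08 %

64.08 %


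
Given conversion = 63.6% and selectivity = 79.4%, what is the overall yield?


Overall yield = conversion (%) * selectivity (%) / 100
Conversion = 63.6%, Selectivity = 79.4%
Y = 63.6 * 79.4 / 100
= 50.4984 %

50.4984 %


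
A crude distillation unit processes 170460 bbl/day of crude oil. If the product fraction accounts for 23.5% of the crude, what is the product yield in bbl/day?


Crude throughput = 170460 bbl/day
Fraction yield = 23.5%
yield = throughput * fraction / 100
yield = 170460 * 23.5 / 100 = 40058.1

40058.1 bbl/day


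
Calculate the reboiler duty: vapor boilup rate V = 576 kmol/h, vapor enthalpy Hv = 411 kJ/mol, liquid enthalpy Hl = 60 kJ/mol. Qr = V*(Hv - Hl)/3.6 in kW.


Qr = 576 * (411 - 60) / 3.6 = 576 * 351 / 3.6 = 56160

56160 kW


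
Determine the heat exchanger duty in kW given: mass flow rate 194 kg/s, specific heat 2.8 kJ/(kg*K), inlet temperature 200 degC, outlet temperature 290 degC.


Q = m_dot * cp * delta_T
delta_T = 290 - 200 = 90 K
Q = 194 * 2.8 * 90
= 543.2 * 90
= 48888 kW

48888 kW


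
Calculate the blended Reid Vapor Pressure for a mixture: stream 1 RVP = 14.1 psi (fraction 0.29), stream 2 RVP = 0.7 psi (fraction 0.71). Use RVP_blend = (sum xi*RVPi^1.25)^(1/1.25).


Chevron index: RVP_blend = (sum xi*RVPi^1.25)^(1/1.25)
RVP^1.25 terms: 0.29 * 14.1^1.25 + 0.71 * 0.7^1.25 = 8.37819
RVP_blend = 8.37819^(1/1.25) = 5.477

5.477 psi


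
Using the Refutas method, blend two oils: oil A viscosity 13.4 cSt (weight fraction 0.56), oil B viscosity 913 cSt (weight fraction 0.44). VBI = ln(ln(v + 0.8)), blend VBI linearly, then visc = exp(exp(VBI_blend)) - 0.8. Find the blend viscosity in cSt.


Refutas method: VBN_i = 14.534*ln(ln(visc_i + 0.8)) + 10.975, blended linearly by mass fraction; since VBN is linear in VBI_i = ln(ln(visc_i + 0.8)) and the fractions sum to 1, blend VBI directly: visc = exp(exp(VBI_blend)) - 0.8
VBI_1 = ln(ln(13.4 + 0.8)) = 0.975782
VBI_2 = ln(ln(913 + 0.8)) = 1.91951
VBI_blend = 0.56 * 0.975782 + 0.44 * 1.91951 = 1.39102
visc_blend = exp(exp(1.39102)) - 0.8 = 54.84

54.84 cSt


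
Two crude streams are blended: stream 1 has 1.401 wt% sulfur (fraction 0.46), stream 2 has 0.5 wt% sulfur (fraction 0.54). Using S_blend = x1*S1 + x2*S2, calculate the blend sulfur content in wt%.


Linear sulfur blending: S_blend = x1*S1 + x2*S2
Contribution 1: 0.46 * 1.401 = 0.64446 wt%
Contribution 2: 0.54 * 0.5 = 0.27 wt%
S_blend = 0.64446 + 0.27 = 0.91446

0.91446 wt%


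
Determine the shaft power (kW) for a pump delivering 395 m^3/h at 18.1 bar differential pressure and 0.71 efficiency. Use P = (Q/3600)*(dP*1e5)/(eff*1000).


Q = 395 / 3600 = 0.109722 m^3/s
P = 0.109722 * (18.1 * 1e5) / 0.71 / 1000 = 279.7

279.7 kW


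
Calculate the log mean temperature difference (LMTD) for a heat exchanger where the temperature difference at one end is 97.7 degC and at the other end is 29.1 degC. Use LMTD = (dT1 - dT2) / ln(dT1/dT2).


LMTD = (dT1 - dT2) / ln(dT1/dT2)
= (97.7 - 29.1) / ln(97.7 / 29.1) = 68.6 / 1.21116 = 56.64

56.64 degC


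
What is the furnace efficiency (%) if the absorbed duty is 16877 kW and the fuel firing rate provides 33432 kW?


Furnace efficiency = Q_absorbed / Q_fuel * 100
= 16877 / 33432 * 100 = 50.48

50.48 %


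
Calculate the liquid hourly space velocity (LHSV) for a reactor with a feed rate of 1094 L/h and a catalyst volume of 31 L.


LHSV = volumetric feed rate / catalyst volume
= 1094 L/h / 31 L
= 35.29 h^-1

35.29 h^-1


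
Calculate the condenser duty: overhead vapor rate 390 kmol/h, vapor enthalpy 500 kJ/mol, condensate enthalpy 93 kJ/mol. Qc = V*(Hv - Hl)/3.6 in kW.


Qc = 390 * (500 - 93) / 3.6 = 390 * 407 / 3.6 = 44090

44090 kW


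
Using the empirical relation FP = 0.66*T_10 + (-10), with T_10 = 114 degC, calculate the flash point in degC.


FP = 0.66 * 114 + (-10) = 65.24

65.24 degC


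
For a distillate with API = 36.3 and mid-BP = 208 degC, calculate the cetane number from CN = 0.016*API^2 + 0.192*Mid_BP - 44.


CN = 0.016 * 36.3^2 + 0.192 * 208 - 44
CN = 21.08304 + 39.936 - 44 = 17.01904

17.01904


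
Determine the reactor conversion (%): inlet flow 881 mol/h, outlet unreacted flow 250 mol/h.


X = (F_in - F_out) / F_in * 100
Moles reacted = 881 - 250 = 631
X = 631 / 881 * 100
= 0.7162 * 100
= 71.62 %

71.62 %


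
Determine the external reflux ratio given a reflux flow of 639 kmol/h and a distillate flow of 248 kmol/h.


Reflux ratio definition: R = L / D (liquid returned / distillate withdrawn)
L = 639 kmol/h, D = 248 kmol/h
R = 639 / 248 = 2.577

2.577


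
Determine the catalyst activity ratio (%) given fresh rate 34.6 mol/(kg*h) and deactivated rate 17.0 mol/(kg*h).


Activity (%) = (rate_used / rate_fresh) * 100
rate_used = 17.0, rate_fresh = 34.6
= (17.0 / 34.6) * 100
= 0.4913 * 100 = 49.13

49.13 %


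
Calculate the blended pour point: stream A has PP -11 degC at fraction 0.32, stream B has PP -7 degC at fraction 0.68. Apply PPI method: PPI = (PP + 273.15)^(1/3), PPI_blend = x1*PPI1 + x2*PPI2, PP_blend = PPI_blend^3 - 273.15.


PPI_1 = (-11 + 273.15)^(1/3) = 6.400049
PPI_2 = (-7 + 273.15)^(1/3) = 6.432436
PPI_blend = 0.32 * 6.400049 + 0.68 * 6.432436 = 6.422072
PP_blend = 6.422072^3 - 273.15 = 264.8656 - 273.15 = -8.28

-8.28 degC


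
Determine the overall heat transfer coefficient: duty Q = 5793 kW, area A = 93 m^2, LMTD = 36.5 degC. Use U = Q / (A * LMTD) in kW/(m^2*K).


From Q = U*A*LMTD, U = Q / (A * LMTD)
U = 5793 / (93 * 36.5) = 5793 / 3394.5 = 1.707

1.707 kW/(m^2*K)


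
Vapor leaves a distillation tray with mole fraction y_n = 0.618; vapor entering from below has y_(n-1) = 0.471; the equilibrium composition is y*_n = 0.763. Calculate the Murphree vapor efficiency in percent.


Murphree vapor efficiency: EMV = (y_n - y_(n-1)) / (y*_n - y_(n-1)) * 100
EMV = (0.618 - 0.471) / (0.763 - 0.471) * 100 = 0.147 / 0.292 * 100 = 50.34

50.34 %


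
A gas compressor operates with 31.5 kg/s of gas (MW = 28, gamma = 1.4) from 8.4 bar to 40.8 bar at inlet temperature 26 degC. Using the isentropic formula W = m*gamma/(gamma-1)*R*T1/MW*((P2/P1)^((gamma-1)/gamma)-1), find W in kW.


Isentropic work: W = m*(gamma/(gamma-1))*(R*T1/MW)*((P2/P1)^((gamma-1)/gamma) - 1)
T1 = 26 + 273.15 = 299.15 K
Pressure ratio = 40.8 / 8.4 = 4.85714
Exponent = (1.4 - 1)/1.4 = 0.285714
(P2/P1)^exp - 1 = 4.85714^0.285714 - 1 = 0.570755
W = 31.5 * 1.4 / 0.4 * 8.314 * 299.15 / 28 * 0.570755 = 5589

5589 kW


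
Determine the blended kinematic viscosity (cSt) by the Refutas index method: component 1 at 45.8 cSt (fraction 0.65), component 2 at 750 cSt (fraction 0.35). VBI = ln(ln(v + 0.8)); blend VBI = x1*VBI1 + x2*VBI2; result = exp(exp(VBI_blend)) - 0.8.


Refutas method: VBN_i = 14.534*ln(ln(visc_i + 0.8)) + 10.975, blended linearly by mass fraction; since VBN is linear in VBI_i = ln(ln(visc_i + 0.8)) and the fractions sum to 1, blend VBI directly: visc = exp(exp(VBI_blend)) - 0.8
VBI_1 = ln(ln(45.8 + 0.8)) = 1.34589
VBI_2 = ln(ln(750 + 0.8)) = 1.89027
VBI_blend = 0.65 * 1.34589 + 0.35 * 1.89027 = 1.53642
visc_blend = exp(exp(1.53642)) - 0.8 = 103.6

103.6 cSt


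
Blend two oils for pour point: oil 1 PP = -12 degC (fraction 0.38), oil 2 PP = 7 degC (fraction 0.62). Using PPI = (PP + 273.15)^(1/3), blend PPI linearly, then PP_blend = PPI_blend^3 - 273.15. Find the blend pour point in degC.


PPI_1 = (-12 + 273.15)^(1/3) = 6.391901
PPI_2 = (7 + 273.15)^(1/3) = 6.543301
PPI_blend = 0.38 * 6.391901 + 0.62 * 6.543301 = 6.485769
PP_blend = 6.485769^3 - 273.15 = 272.8252 - 273.15 = -0.32

-0.32 degC


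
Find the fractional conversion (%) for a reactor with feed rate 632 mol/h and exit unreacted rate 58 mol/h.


X = (F_in - F_out) / F_in * 100
Moles reacted = 632 - 58 = 574
X = 574 / 632 * 100
= 0.9082 * 100
= 90.82 %

90.82 %


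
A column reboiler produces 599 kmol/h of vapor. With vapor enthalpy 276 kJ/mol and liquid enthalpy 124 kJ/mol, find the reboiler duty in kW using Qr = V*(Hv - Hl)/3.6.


Qr = 599 * (276 - 124) / 3.6 = 599 * 152 / 3.6 = 25290

25290 kW


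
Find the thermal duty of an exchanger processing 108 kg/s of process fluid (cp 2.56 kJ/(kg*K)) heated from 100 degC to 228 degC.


Q = m_dot * cp * delta_T
delta_T = 228 - 100 = 128 K
Q = 108 * 2.56 * 128
= 276.48 * 128
= 35389.44 kW

35389.44 kW


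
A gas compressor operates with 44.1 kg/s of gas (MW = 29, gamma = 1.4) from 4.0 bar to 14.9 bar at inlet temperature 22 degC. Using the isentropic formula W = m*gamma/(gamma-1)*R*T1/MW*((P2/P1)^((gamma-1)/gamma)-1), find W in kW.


Isentropic work: W = m*(gamma/(gamma-1))*(R*T1/MW)*((P2/P1)^((gamma-1)/gamma) - 1)
T1 = 22 + 273.15 = 295.15 K
Pressure ratio = 14.9 / 4.0 = 3.725
Exponent = (1.4 - 1)/1.4 = 0.285714
(P2/P1)^exp - 1 = 3.725^0.285714 - 1 = 0.456058
W = 44.1 * 1.4 / 0.4 * 8.314 * 295.15 / 29 * 0.456058 = 5956

5956 kW


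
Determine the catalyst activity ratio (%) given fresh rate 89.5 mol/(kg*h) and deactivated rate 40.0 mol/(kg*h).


Activity (%) = (rate_used / rate_fresh) * 100
rate_used = 40.0, rate_fresh = 89.5
= (40.0 / 89.5) * 100
= 0.4469 * 100 = 44.69

44.69 %


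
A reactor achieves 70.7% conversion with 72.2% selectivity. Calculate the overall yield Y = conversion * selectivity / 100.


Overall yield = conversion (%) * selectivity (%) / 100
Conversion = 70.7%, Selectivity = 72.2%
Y = 70.7 * 72.2 / 100
= 51.0454 %

51.0454 %


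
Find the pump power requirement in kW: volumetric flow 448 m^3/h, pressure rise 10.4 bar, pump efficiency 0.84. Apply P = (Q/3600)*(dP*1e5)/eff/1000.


Q = 448 / 3600 = 0.124444 m^3/s
P = 0.124444 * (10.4 * 1e5) / 0.84 / 1000 = 154.1

154.1 kW


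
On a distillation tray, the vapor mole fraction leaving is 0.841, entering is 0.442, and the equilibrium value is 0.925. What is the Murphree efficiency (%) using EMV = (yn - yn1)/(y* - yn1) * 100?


Murphree vapor efficiency: EMV = (y_n - y_(n-1)) / (y*_n - y_(n-1)) * 100
EMV = (0.841 - 0.442) / (0.925 - 0.442) * 100 = 0.399 / 0.483 * 100 = 82.61

82.61 %


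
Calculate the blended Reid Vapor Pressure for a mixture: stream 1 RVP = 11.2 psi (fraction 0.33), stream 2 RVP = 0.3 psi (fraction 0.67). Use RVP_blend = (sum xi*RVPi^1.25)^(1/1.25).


Chevron index: RVP_blend = (sum xi*RVPi^1.25)^(1/1.25)
RVP^1.25 terms: 0.33 * 11.2^1.25 + 0.67 * 0.3^1.25 = 6.91015
RVP_blend = 6.91015^(1/1.25) = 4.695

4.695 psi


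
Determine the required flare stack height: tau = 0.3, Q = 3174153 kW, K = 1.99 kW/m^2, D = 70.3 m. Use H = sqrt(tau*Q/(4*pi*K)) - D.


tau*Q/(4*pi*K) = 0.3 * 3174153 / (4 * pi * 1.99) = 38079.1
sqrt(38079.1) = 195.139
H = 195.139 - 70.3 = 124.8

124.8 m


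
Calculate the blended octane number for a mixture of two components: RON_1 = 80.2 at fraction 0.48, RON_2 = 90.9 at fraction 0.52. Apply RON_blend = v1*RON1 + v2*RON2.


Linear blending: RON_blend = sum(vi * RONi)
Contribution 1: 0.48 * 80.2 = 38.496
Contribution 2: 0.52 * 90.9 = 47.268
RON_blend = 38.496 + 47.268 = 85.764

85.764


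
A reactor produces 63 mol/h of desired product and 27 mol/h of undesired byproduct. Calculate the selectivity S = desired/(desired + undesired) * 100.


Selectivity = desired / (desired + undesired) * 100
Total products = 63 + 27 = 90 mol/h
S = 63 / 90 * 100
= 0.7000 * 100
= 70.00 %

70.00 %


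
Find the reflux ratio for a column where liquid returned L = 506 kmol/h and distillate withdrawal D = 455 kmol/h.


Reflux ratio definition: R = L / D (liquid returned / distillate withdrawn)
L = 506 kmol/h, D = 455 kmol/h
R = 506 / 455 = 1.112

1.112


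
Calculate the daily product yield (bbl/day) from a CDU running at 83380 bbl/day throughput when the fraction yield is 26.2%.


Crude throughput = 83380 bbl/day
Fraction yield = 26.2%
yield = throughput * fraction / 100
yield = 83380 * 26.2 / 100 = 21845.56

21845.56 bbl/day


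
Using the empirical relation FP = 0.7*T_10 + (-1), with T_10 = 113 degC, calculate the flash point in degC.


FP = 0.7 * 113 + (-1) = 78.1

78.1 degC


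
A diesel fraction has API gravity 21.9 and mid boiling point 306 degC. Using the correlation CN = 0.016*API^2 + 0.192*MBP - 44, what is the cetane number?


CN = 0.016 * 21.9^2 + 0.192 * 306 - 44
CN = 7.67376 + 58.752 - 44 = 22.42576

22.42576


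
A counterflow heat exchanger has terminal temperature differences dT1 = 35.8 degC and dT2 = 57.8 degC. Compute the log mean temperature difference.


LMTD = (dT1 - dT2) / ln(dT1/dT2)
= (35.8 - 57.8) / ln(35.8 / 57.8) = -22 / -0.479041 = 45.93

45.93 degC


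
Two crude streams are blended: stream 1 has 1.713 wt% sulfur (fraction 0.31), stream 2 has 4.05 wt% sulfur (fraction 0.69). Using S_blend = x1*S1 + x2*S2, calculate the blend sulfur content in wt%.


Linear sulfur blending: S_blend = x1*S1 + x2*S2
Contribution 1: 0.31 * 1.713 = 0.53103 wt%
Contribution 2: 0.69 * 4.05 = 2.7945 wt%
S_blend = 0.53103 + 2.7945 = 3.32553

3.32553 wt%


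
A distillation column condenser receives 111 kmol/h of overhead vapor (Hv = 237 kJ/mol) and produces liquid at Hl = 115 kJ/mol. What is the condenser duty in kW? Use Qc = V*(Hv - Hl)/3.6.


Qc = 111 * (237 - 115) / 3.6 = 111 * 122 / 3.6 = 3762

3762 kW


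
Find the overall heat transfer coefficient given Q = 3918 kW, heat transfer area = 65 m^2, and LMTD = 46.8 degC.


From Q = U*A*LMTD, U = Q / (A * LMTD)
U = 3918 / (65 * 46.8) = 3918 / 3042 = 1.288

1.288 kW/(m^2*K)


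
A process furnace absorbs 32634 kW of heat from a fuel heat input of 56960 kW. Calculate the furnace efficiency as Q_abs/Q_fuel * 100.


Furnace efficiency = Q_absorbed / Q_fuel * 100
= 32634 / 56960 * 100 = 57.29

57.29 %


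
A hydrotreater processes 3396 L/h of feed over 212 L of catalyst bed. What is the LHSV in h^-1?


LHSV = volumetric feed rate / catalyst volume
= 3396 L/h / 212 L
= 16.02 h^-1

16.02 h^-1


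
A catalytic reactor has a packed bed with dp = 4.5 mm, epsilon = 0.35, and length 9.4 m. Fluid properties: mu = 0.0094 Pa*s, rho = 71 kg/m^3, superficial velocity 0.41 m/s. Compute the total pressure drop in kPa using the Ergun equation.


dp = 4.5 mm = 0.0045 m
Viscous term = 150*0.0094*0.41*(1-0.35)^2 / (0.0045^2*0.35^3) = 281320
Inertial term = 1.75*71*0.41^2*(1-0.35) / (0.0045*0.35^3) = 70365.7
dP/L = 281320 + 70365.7 = 351686 Pa/m
dP = 351686 * 9.4 / 1000 = 3306 kPa

3306 kPa


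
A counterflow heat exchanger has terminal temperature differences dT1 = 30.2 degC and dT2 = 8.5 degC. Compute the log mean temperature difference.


LMTD = (dT1 - dT2) / ln(dT1/dT2)
= (30.2 - 8.5) / ln(30.2 / 8.5) = 21.7 / 1.26778 = 17.12

17.12 degC


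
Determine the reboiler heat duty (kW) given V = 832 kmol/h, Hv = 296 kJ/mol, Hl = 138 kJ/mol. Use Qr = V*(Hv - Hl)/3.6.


Qr = 832 * (296 - 138) / 3.6 = 832 * 158 / 3.6 = 36520

36520 kW


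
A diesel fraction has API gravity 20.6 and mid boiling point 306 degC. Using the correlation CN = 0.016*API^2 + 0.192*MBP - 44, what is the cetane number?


CN = 0.016 * 20.6^2 + 0.192 * 306 - 44
CN = 6.78976 + 58.752 - 44 = 21.54176

21.54176


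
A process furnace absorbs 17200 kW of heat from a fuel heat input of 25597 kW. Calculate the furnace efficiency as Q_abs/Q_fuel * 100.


Furnace efficiency = Q_absorbed / Q_fuel * 100
= 17200 / 25597 * 100 = 67.20

67.20 %


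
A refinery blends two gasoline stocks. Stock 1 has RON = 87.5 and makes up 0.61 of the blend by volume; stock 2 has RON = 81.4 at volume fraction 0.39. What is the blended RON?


Linear blending: RON_blend = sum(vi * RONi)
Contribution 1: 0.61 * 87.5 = 53.375
Contribution 2: 0.39 * 81.4 = 31.746
RON_blend = 53.375 + 31.746 = 85.121

85.121


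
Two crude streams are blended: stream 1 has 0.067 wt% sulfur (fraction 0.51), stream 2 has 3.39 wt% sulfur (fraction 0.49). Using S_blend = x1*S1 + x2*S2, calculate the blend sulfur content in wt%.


Linear sulfur blending: S_blend = x1*S1 + x2*S2
Contribution 1: 0.51 * 0.067 = 0.03417 wt%
Contribution 2: 0.49 * 3.39 = 1.6611 wt%
S_blend = 0.03417 + 1.6611 = 1.69527

1.69527 wt%


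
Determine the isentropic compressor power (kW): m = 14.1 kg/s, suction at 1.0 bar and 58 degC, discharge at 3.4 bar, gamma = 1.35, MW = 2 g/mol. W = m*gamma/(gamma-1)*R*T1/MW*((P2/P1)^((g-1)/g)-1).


Isentropic work: W = m*(gamma/(gamma-1))*(R*T1/MW)*((P2/P1)^((gamma-1)/gamma) - 1)
T1 = 58 + 273.15 = 331.15 K
Pressure ratio = 3.4 / 1.0 = 3.4
Exponent = (1.35 - 1)/1.35 = 0.259259
(P2/P1)^exp - 1 = 3.4^0.259259 - 1 = 0.37338
W = 14.1 * 1.35 / 0.35 * 8.314 * 331.15 / 2 * 0.37338 = 27950

27950 kW


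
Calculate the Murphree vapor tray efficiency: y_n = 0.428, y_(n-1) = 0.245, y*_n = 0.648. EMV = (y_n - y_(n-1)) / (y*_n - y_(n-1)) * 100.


Murphree vapor efficiency: EMV = (y_n - y_(n-1)) / (y*_n - y_(n-1)) * 100
EMV = (0.428 - 0.245) / (0.648 - 0.245) * 100 = 0.183 / 0.403 * 100 = 45.41

45.41 %


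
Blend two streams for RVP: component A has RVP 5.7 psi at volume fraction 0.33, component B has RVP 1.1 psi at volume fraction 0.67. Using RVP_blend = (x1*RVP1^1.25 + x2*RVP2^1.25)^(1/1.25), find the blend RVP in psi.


Chevron index: RVP_blend = (sum xi*RVPi^1.25)^(1/1.25)
RVP^1.25 terms: 0.33 * 5.7^1.25 + 0.67 * 1.1^1.25 = 3.66119
RVP_blend = 3.66119^(1/1.25) = 2.824

2.824 psi


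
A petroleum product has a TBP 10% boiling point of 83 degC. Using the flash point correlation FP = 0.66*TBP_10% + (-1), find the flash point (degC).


FP = 0.66 * 83 + (-1) = 53.78

53.78 degC


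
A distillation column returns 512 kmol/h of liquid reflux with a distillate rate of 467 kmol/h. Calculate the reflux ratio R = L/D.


Reflux ratio definition: R = L / D (liquid returned / distillate withdrawn)
L = 512 kmol/h, D = 467 kmol/h
R = 512 / 467 = 1.096

1.096


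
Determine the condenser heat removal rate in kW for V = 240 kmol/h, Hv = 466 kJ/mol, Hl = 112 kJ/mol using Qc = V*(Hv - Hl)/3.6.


Qc = 240 * (466 - 112) / 3.6 = 240 * 354 / 3.6 = 23600

23600 kW


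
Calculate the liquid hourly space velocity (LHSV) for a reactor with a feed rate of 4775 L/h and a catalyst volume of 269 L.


LHSV = volumetric feed rate / catalyst volume
= 4775 L/h / 269 L
= 17.75 h^-1

17.75 h^-1


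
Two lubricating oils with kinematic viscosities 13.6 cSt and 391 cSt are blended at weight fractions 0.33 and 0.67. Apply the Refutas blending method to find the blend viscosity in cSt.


Refutas method: VBN_i = 14.534*ln(ln(visc_i + 0.8)) + 10.975, blended linearly by mass fraction; since VBN is linear in VBI_i = ln(ln(visc_i + 0.8)) and the fractions sum to 1, blend VBI directly: visc = exp(exp(VBI_blend)) - 0.8
VBI_1 = ln(ln(13.6 + 0.8)) = 0.98104
VBI_2 = ln(ln(391 + 0.8)) = 1.78687
VBI_blend = 0.33 * 0.98104 + 0.67 * 1.78687 = 1.52095
visc_blend = exp(exp(1.52095)) - 0.8 = 96.38

96.38 cSt


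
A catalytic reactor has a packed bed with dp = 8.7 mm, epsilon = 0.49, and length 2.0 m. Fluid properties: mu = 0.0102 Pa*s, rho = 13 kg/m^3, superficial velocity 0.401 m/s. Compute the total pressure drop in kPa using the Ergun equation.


dp = 8.7 mm = 0.0087 m
Viscous term = 150*0.0102*0.401*(1-0.49)^2 / (0.0087^2*0.49^3) = 17920.5
Inertial term = 1.75*13*0.401^2*(1-0.49) / (0.0087*0.49^3) = 1822.77
dP/L = 17920.5 + 1822.77 = 19743.3 Pa/m
dP = 19743.3 * 2.0 / 1000 = 39.49 kPa

39.49 kPa


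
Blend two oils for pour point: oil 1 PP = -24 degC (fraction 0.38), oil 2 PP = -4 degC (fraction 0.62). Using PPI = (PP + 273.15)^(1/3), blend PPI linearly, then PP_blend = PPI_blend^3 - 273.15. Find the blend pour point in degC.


PPI_1 = (-24 + 273.15)^(1/3) = 6.292458
PPI_2 = (-4 + 273.15)^(1/3) = 6.456514
PPI_blend = 0.38 * 6.292458 + 0.62 * 6.456514 = 6.394173
PP_blend = 6.394173^3 - 273.15 = 261.4286 - 273.15 = -11.72

-11.72 degC


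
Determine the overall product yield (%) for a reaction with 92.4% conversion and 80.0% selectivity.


Overall yield = conversion (%) * selectivity (%) / 100
Conversion = 92.4%, Selectivity = 80.0%
Y = 92.4 * 80.0 / 100
= 73.92 %

73.92 %


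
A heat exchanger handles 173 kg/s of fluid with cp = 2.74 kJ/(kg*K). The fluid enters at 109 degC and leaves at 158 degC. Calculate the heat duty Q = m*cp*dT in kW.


Q = m_dot * cp * delta_T
delta_T = 158 - 109 = 49 K
Q = 173 * 2.74 * 49
= 474.02 * 49
= 23226.98 kW

23226.98 kW


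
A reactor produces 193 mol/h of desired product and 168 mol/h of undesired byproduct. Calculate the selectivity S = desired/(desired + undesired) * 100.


Selectivity = desired / (desired + undesired) * 100
Total products = 193 + 168 = 361 mol/h
S = 193 / 361 * 100
= 0.5346 * 100
= 53.46 %

53.46 %


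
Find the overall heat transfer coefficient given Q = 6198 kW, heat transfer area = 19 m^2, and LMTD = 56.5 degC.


From Q = U*A*LMTD, U = Q / (A * LMTD)
U = 6198 / (19 * 56.5) = 6198 / 1073.5 = 5.774

5.774 kW/(m^2*K)


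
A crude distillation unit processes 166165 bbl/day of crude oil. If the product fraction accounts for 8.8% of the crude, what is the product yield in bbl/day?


Crude throughput = 166165 bbl/day
Fraction yield = 8.8%
yield = throughput * fraction / 100
yield = 166165 * 8.8 / 100 = 14622.52

14622.52 bbl/day


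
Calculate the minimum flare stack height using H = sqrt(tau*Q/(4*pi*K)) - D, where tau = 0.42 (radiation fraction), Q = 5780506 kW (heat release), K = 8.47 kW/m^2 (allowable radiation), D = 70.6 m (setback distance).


tau*Q/(4*pi*K) = 0.42 * 5780506 / (4 * pi * 8.47) = 22809.8
sqrt(22809.8) = 151.029
H = 151.029 - 70.6 = 80.43

80.43 m


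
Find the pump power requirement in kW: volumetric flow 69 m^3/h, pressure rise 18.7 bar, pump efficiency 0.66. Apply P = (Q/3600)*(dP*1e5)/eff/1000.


Q = 69 / 3600 = 0.0191667 m^3/s
P = 0.0191667 * (18.7 * 1e5) / 0.66 / 1000 = 54.31

54.31 kW


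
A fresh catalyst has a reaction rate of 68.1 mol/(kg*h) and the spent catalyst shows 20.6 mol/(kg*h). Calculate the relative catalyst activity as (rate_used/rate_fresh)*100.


Activity (%) = (rate_used / rate_fresh) * 100
rate_used = 20.6, rate_fresh = 68.1
= (20.6 / 68.1) * 100
= 0.3025 * 100 = 30.25

30.25 %


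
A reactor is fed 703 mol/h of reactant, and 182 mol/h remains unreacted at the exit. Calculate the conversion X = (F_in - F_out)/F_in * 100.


X = (F_in - F_out) / F_in * 100
Moles reacted = 703 - 182 = 521
X = 521 / 703 * 100
= 0.7411 * 100
= 74.11 %

74.11 %


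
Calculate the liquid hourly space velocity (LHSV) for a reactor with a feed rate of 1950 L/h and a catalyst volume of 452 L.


LHSV = volumetric feed rate / catalyst volume
= 1950 L/h / 452 L
= 4.314 h^-1

4.314 h^-1


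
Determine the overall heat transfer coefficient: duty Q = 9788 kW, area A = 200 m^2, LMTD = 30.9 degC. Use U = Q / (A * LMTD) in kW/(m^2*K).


From Q = U*A*LMTD, U = Q / (A * LMTD)
U = 9788 / (200 * 30.9) = 9788 / 6180 = 1.584

1.584 kW/(m^2*K)


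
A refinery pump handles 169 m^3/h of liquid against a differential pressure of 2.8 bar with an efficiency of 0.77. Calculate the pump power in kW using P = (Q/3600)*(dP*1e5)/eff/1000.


Q = 169 / 3600 = 0.0469444 m^3/s
P = 0.0469444 * (2.8 * 1e5) / 0.77 / 1000 = 17.07

17.07 kW


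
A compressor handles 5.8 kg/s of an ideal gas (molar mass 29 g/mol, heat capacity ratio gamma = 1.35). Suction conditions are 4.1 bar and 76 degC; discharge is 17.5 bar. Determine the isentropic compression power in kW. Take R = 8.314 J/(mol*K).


Isentropic work: W = m*(gamma/(gamma-1))*(R*T1/MW)*((P2/P1)^((gamma-1)/gamma) - 1)
T1 = 76 + 273.15 = 349.15 K
Pressure ratio = 17.5 / 4.1 = 4.26829
Exponent = (1.35 - 1)/1.35 = 0.259259
(P2/P1)^exp - 1 = 4.26829^0.259259 - 1 = 0.456797
W = 5.8 * 1.35 / 0.35 * 8.314 * 349.15 / 29 * 0.456797 = 1023

1023 kW
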